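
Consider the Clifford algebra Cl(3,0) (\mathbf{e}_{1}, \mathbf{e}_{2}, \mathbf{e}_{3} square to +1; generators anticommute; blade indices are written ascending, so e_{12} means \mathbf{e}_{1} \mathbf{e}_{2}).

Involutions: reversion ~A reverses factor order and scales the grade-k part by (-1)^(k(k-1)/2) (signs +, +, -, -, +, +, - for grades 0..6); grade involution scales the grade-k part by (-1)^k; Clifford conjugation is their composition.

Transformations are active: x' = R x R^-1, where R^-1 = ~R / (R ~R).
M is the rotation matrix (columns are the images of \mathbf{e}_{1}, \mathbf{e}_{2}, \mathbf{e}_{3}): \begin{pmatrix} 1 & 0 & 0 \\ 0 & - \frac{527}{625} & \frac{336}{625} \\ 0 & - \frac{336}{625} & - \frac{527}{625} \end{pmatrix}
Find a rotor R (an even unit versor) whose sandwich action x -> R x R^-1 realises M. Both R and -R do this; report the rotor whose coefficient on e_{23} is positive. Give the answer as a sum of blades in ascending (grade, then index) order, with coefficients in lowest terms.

Method: write R = a + b12*e_{12} + b13*e_{13} + b23*e_{23} with a^2 + b12^2 + b13^2 + b23^2 = 1 (so R^-1 = ~R). Expanding the columns R e_j ~R gives tr M = 4a^2 - 1 and, from the antisymmetric part, M21 - M12 = -4a*b12, M13 - M31 = 4a*b13, M32 - M23 = -4a*b23.
Here tr M = -\frac{429}{625}, so a^2 = (1 + tr M)/4 = \frac{49}{625} and a = ±\frac{7}{25}. Taking a = \frac{7}{25}: M21 - M12 = 0, M13 - M31 = 0, M32 - M23 = -\frac{672}{625}, giving b12 = 0, b13 = 0, b23 = \frac{24}{25}, i.e. R = \frac{7}{25} + \frac{24}{25} e_{23}.
Its e_{23} coefficient is already positive.
Answer: \frac{7}{25} + \frac{24}{25} e_{23}. Recall the cover is two-to-one: with M of trace -\frac{429}{625}, both preimages act alike, and the stated e_{23} sign chooses the sheet.


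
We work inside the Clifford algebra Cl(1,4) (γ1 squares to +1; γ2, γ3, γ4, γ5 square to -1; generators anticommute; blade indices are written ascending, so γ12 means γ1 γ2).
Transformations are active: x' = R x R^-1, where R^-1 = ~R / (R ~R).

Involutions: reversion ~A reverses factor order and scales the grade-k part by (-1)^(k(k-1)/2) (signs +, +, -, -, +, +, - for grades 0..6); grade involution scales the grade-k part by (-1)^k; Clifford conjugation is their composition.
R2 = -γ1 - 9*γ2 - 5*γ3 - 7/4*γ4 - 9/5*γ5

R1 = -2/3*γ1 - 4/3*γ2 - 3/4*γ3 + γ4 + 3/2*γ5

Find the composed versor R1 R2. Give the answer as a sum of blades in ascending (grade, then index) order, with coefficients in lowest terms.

Distribute over the terms of R1 (each basis-blade product reordered to ascending indices, repeated generators contracted through their squares):
(-2/3*γ1) R2 = 2/3 + 6*γ12 + 10/3*γ13 + 7/6*γ14 + 6/5*γ15
(-4/3*γ2) R2 = -12 - 4/3*γ12 + 20/3*γ23 + 7/3*γ24 + 12/5*γ25
(-3/4*γ3) R2 = -15/4 - 3/4*γ13 - 27/4*γ23 + 21/16*γ34 + 27/20*γ35
(γ4) R2 = 7/4 + γ14 + 9*γ24 + 5*γ34 - 9/5*γ45
(3/2*γ5) R2 = 27/10 + 3/2*γ15 + 27/2*γ25 + 15/2*γ35 + 21/8*γ45
Summing the partial products and collecting blades:
Answer: -319/30 + 14/3*γ12 + 31/12*γ13 + 13/6*γ14 + 27/10*γ15 - 1/12*γ23 + 34/3*γ24 + 159/10*γ25 + 101/16*γ34 + 177/20*γ35 + 33/40*γ45


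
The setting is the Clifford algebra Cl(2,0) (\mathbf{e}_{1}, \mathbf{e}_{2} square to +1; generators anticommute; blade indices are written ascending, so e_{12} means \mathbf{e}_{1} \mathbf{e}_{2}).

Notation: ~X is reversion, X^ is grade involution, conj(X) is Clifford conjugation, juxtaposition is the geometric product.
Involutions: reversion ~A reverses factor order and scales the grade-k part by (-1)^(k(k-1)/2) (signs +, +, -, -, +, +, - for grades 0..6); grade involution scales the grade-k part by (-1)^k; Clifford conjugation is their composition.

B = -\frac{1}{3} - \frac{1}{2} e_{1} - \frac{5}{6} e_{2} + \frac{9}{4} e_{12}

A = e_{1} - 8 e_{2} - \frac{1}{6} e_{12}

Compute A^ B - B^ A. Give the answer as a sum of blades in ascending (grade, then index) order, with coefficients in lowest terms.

first term: -\frac{139}{24} - \frac{631}{36} e_{1} - 5 e_{2} + \frac{44}{9} e_{12}
second term: -\frac{139}{24} - \frac{655}{36} e_{1} + \frac{1}{3} e_{2} - \frac{43}{9} e_{12}
Answer: \frac{2}{3} e_{1} - \frac{16}{3} e_{2} + \frac{29}{3} e_{12}


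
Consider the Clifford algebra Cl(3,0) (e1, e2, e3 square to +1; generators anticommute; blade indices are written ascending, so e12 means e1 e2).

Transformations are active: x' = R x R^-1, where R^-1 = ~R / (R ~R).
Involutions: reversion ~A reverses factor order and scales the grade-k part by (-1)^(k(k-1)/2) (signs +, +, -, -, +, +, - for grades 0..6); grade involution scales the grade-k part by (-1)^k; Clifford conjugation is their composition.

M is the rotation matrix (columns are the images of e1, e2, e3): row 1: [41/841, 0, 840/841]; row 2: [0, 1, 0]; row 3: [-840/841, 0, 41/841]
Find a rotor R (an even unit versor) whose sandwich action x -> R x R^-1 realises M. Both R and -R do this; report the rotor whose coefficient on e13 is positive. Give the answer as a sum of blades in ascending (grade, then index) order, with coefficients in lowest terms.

Method: write R = a + b12*e12 + b13*e13 + b23*e23 with a^2 + b12^2 + b13^2 + b23^2 = 1 (so R^-1 = ~R). Expanding the columns R e_j ~R gives tr M = 4a^2 - 1 and, from the antisymmetric part, M21 - M12 = -4a*b12, M13 - M31 = 4a*b13, M32 - M23 = -4a*b23.
Here tr M = 923/841, so a^2 = (1 + tr M)/4 = 441/841 and a = ±21/29. Taking a = 21/29: M21 - M12 = 0, M13 - M31 = 1680/841, M32 - M23 = 0, giving b12 = 0, b13 = 20/29, b23 = 0, i.e. R = 21/29 + 20/29*e13.
Its e13 coefficient is already positive.
Answer: 21/29 + 20/29*e13. Recall the cover is two-to-one: with M of trace 923/841, both preimages act alike, and the stated e13 sign chooses the sheet.


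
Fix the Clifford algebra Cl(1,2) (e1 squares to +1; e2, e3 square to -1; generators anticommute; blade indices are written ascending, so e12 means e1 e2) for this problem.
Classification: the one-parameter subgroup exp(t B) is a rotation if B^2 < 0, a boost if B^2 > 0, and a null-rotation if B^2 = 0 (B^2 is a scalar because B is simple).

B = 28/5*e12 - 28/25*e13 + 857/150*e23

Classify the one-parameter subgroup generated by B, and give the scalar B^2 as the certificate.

B^2 term by term: the squares give (28/5)^2*(e12)^2 + (-28/25)^2*(e13)^2 + (857/150)^2*(e23)^2 = 784/25*(+1) + 784/625*(+1) + 734449/22500*(-1) = -1/36 (each basis 2-blade squares to minus the product of its generators' squares); cross terms between blades sharing an index anticommute and cancel. So B^2 = -1/36.
Answer: rotation, certificate B^2 = -1/36. Key observation: B^2 = -1/36 is a conjugation invariant, so its sign decides the class regardless of the surface form of B.


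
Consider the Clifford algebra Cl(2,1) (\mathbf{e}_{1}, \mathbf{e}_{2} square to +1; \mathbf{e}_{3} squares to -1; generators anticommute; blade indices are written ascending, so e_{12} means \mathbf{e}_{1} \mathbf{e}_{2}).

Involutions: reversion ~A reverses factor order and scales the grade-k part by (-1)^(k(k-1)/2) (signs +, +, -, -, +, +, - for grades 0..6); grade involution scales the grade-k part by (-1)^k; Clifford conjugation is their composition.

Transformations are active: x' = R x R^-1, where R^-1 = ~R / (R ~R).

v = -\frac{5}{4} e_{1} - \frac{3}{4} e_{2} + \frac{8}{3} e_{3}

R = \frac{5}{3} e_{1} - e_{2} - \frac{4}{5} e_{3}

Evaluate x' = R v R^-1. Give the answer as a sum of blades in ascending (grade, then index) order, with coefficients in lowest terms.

~R = \frac{5}{3} e_{1} - e_{2} - \frac{4}{5} e_{3}, and R ~R = \frac{706}{225}, so R^-1 = ~R / (\frac{706}{225}).
R v = \frac{4}{5} - \frac{5}{2} e_{12} + \frac{31}{9} e_{13} - \frac{49}{15} e_{23}
Answer: \frac{2965}{1412} e_{1} + \frac{339}{1412} e_{2} - \frac{3256}{1059} e_{3}


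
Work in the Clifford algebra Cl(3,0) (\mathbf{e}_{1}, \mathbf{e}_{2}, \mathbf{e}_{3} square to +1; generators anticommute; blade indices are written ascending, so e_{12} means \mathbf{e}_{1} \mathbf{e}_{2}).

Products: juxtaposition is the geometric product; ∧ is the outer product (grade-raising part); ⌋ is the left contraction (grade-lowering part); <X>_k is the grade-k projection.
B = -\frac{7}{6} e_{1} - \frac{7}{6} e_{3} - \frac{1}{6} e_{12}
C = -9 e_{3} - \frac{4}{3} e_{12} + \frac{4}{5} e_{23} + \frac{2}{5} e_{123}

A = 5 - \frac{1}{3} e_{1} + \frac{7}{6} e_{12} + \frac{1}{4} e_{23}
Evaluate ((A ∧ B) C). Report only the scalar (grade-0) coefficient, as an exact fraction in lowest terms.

step 1: -\frac{35}{6} e_{1} - \frac{35}{6} e_{3} - \frac{5}{6} e_{12} + \frac{7}{18} e_{13} - \frac{119}{72} e_{123}
step 2: \frac{1041}{20} - \frac{98}{45} e_{1} + \frac{63}{5} e_{2} - \frac{101}{54} e_{3} + \frac{4403}{360} e_{12} + \frac{311}{6} e_{13} - \frac{77}{27} e_{23} + \frac{191}{18} e_{123}
Answer: \frac{1041}{20}


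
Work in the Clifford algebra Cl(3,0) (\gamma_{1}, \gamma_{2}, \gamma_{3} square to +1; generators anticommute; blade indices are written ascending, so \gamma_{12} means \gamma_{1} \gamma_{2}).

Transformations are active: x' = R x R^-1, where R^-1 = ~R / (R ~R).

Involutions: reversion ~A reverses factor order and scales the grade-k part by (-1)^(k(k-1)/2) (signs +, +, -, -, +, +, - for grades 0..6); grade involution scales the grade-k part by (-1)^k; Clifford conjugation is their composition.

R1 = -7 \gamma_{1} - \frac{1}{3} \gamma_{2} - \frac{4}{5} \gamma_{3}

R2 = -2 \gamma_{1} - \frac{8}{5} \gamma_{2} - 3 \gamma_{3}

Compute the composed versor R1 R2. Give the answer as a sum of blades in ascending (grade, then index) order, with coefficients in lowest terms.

Distribute over the terms of R1 (each basis-blade product reordered to ascending indices, repeated generators contracted through their squares):
(-7 \gamma_{1}) R2 = 14 + \frac{56}{5} \gamma_{12} + 21 \gamma_{13}
(-\frac{1}{3} \gamma_{2}) R2 = \frac{8}{15} - \frac{2}{3} \gamma_{12} + \gamma_{23}
(-\frac{4}{5} \gamma_{3}) R2 = \frac{12}{5} - \frac{8}{5} \gamma_{13} - \frac{32}{25} \gamma_{23}
Summing the partial products and collecting blades:
Answer: \frac{254}{15} + \frac{158}{15} \gamma_{12} + \frac{97}{5} \gamma_{13} - \frac{7}{25} \gamma_{23}


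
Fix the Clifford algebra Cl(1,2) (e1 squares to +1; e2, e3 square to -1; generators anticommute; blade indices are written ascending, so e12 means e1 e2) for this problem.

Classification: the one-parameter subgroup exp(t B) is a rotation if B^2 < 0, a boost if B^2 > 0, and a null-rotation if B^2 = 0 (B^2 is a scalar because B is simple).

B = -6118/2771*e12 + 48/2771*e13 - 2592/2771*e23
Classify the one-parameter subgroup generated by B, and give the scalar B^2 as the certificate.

B^2 term by term: the squares give (-6118/2771)^2*(e12)^2 + (48/2771)^2*(e13)^2 + (-2592/2771)^2*(e23)^2 = 37429924/7678441*(+1) + 2304/7678441*(+1) + 6718464/7678441*(-1) = 4 (each basis 2-blade squares to minus the product of its generators' squares); cross terms between blades sharing an index anticommute and cancel. So B^2 = 4.
Answer: boost, certificate B^2 = 4. B^2 = 4 is basis-independent, so its sign is the whole story.


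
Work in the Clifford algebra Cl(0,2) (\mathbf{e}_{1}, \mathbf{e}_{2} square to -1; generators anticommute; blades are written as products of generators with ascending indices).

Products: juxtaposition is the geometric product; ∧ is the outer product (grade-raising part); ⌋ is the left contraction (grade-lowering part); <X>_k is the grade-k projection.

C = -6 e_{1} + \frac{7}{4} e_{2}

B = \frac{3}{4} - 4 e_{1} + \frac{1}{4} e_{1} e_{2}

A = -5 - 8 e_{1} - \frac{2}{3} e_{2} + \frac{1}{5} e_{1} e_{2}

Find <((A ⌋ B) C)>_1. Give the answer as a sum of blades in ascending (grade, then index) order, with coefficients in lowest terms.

step 1: -\frac{179}{5} + \frac{119}{6} e_{1} + 2 e_{2} - \frac{5}{4} e_{1} e_{2}
step 2: \frac{231}{2} + \frac{17359}{80} e_{1} - \frac{1103}{20} e_{2} + \frac{1121}{24} e_{1} e_{2}
step 3: \frac{17359}{80} e_{1} - \frac{1103}{20} e_{2}
Answer: \frac{17359}{80} e_{1} - \frac{1103}{20} e_{2}


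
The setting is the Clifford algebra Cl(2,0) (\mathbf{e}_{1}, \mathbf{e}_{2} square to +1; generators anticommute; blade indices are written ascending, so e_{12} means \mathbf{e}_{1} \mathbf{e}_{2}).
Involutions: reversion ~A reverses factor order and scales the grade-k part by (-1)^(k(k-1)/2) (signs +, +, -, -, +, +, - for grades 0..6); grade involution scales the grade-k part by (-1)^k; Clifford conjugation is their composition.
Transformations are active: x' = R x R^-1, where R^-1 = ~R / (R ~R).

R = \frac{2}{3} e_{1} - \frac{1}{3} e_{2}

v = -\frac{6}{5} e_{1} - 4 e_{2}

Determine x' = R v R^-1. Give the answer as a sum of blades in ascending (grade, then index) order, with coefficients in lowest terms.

~R = \frac{2}{3} e_{1} - \frac{1}{3} e_{2}, and R ~R = \frac{5}{9}, so R^-1 = ~R / (\frac{5}{9}).
R v = \frac{8}{15} - \frac{46}{15} e_{12}
Answer: \frac{62}{25} e_{1} + \frac{84}{25} e_{2}


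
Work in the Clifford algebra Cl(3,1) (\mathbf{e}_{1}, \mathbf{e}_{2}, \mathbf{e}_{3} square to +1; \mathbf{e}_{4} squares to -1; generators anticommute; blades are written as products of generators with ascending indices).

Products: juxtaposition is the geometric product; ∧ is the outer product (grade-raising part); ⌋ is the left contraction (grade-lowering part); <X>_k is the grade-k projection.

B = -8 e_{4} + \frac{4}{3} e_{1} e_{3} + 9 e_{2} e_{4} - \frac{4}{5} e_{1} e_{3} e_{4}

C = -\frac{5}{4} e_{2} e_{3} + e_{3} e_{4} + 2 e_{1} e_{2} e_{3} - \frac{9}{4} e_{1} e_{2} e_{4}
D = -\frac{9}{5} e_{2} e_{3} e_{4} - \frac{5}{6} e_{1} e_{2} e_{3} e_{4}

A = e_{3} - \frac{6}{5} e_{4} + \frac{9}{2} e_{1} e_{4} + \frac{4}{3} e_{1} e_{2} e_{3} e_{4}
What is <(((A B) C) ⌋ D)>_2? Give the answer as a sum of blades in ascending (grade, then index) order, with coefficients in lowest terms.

step 1: -\frac{48}{5} + \frac{104}{3} e_{1} - \frac{146}{15} e_{2} + \frac{18}{5} e_{3} + \frac{81}{2} e_{1} e_{2} - \frac{324}{25} e_{1} e_{3} + \frac{4}{5} e_{1} e_{4} + \frac{16}{9} e_{2} e_{4} - 2 e_{3} e_{4} + \frac{32}{3} e_{1} e_{2} e_{3} - \frac{8}{5} e_{1} e_{3} e_{4} - 9 e_{2} e_{3} e_{4}
step 2: -\frac{70}{3} + \frac{116}{15} e_{1} - \frac{1431}{50} e_{2} - \frac{413}{6} e_{3} + \frac{3339}{40} e_{4} - 9 e_{1} e_{2} - \frac{1213}{120} e_{1} e_{3} - \frac{2643}{50} e_{1} e_{4} + \frac{3578}{45} e_{2} e_{3} - \frac{773}{10} e_{2} e_{4} + \frac{548}{45} e_{3} e_{4} - \frac{2011}{30} e_{1} e_{2} e_{3} + \frac{514}{15} e_{1} e_{2} e_{4} + \frac{344}{9} e_{1} e_{3} e_{4} + \frac{1337}{75} e_{2} e_{3} e_{4} + \frac{157}{5} e_{1} e_{2} e_{3} e_{4}
step 3: -\frac{4441}{750} + \frac{1337}{90} e_{1} - \frac{36296}{675} e_{2} - \frac{49763}{450} e_{3} + \frac{78533}{900} e_{4} - \frac{274}{27} e_{1} e_{2} - \frac{773}{12} e_{1} e_{3} + \frac{1789}{27} e_{1} e_{4} + \frac{38861}{200} e_{2} e_{3} - \frac{83143}{720} e_{2} e_{4} + \frac{5502}{125} e_{3} e_{4} - \frac{1113}{16} e_{1} e_{2} e_{3} + \frac{2065}{36} e_{1} e_{2} e_{4} - \frac{477}{20} e_{1} e_{3} e_{4} + \frac{320}{9} e_{2} e_{3} e_{4} + \frac{175}{9} e_{1} e_{2} e_{3} e_{4}
step 4: -\frac{274}{27} e_{1} e_{2} - \frac{773}{12} e_{1} e_{3} + \frac{1789}{27} e_{1} e_{4} + \frac{38861}{200} e_{2} e_{3} - \frac{83143}{720} e_{2} e_{4} + \frac{5502}{125} e_{3} e_{4}
Answer: -\frac{274}{27} e_{1} e_{2} - \frac{773}{12} e_{1} e_{3} + \frac{1789}{27} e_{1} e_{4} + \frac{38861}{200} e_{2} e_{3} - \frac{83143}{720} e_{2} e_{4} + \frac{5502}{125} e_{3} e_{4}


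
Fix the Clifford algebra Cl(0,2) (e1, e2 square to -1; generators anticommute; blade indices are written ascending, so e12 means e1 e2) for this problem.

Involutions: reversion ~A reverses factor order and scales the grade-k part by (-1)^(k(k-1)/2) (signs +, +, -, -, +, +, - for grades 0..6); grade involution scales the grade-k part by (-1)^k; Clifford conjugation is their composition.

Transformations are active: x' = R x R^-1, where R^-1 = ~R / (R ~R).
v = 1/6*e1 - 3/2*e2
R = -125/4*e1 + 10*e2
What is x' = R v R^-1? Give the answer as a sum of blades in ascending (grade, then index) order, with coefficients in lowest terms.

~R = -125/4*e1 + 10*e2, and R ~R = -17225/16, so R^-1 = ~R / (-17225/16).
R v = 485/24 + 1085/24*e12
Answer: 1387/1378*e1 + 4649/4134*e2


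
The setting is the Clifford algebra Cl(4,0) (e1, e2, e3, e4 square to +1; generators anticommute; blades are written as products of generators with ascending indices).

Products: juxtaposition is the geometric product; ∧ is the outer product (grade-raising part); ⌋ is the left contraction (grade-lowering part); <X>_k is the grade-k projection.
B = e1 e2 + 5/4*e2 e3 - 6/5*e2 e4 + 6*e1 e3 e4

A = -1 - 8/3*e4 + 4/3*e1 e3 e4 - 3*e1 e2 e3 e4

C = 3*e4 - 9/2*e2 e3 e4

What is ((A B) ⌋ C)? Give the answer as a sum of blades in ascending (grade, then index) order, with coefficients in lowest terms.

step 1: -8 - 106/5*e2 - e1 e2 - 62/5*e1 e3 + 15/4*e1 e4 - 5/4*e2 e3 + 6/5*e2 e4 + 3*e3 e4 - 8/5*e1 e2 e3 - 13/3*e1 e2 e4 - 6*e1 e3 e4 - 2*e2 e3 e4
step 2: -9 + 27/2*e2 - 27/5*e3 - 237/8*e4 + 477/5*e3 e4 + 36*e2 e3 e4
Answer: -9 + 27/2*e2 - 27/5*e3 - 237/8*e4 + 477/5*e3 e4 + 36*e2 e3 e4


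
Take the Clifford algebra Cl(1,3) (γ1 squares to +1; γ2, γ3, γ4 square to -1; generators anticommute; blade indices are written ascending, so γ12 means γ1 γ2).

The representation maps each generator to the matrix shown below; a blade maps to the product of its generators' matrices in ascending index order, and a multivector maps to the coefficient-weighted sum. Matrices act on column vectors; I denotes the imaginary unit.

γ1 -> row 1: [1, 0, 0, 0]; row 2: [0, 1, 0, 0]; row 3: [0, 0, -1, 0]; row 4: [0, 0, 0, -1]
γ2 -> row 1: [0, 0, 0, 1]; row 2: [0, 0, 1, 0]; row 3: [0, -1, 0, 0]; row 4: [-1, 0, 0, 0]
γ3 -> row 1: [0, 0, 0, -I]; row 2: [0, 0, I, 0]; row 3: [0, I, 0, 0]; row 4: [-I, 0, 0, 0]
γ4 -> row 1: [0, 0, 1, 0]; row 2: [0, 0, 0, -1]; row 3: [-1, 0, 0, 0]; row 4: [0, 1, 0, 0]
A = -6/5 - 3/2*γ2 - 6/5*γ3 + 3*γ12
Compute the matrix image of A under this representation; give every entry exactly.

Bivector images (products of the table entries): rho(γ12) = rho(γ1)rho(γ2) = row 1: [0, 0, 0, 1]; row 2: [0, 0, 1, 0]; row 3: [0, 1, 0, 0]; row 4: [1, 0, 0, 0].
M = (-6/5)*1 + (-3/2)*rho(γ2) + (-6/5)*rho(γ3) + (3)*rho(γ12), summed entrywise (1 is the identity matrix):
Answer: row 1: [-6/5, 0, 0, 3/2 + 6*I/5]; row 2: [0, -6/5, 3/2 - 6*I/5, 0]; row 3: [0, 9/2 - 6*I/5, -6/5, 0]; row 4: [9/2 + 6*I/5, 0, 0, -6/5]


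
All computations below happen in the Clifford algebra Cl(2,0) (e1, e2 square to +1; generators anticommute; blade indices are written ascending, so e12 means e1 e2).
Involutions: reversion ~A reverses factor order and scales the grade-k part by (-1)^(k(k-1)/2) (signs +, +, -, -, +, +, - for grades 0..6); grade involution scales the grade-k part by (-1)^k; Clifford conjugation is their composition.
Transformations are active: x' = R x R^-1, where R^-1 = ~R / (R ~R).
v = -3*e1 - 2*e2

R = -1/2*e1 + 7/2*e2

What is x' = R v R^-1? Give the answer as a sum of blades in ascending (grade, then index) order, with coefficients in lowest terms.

~R = -1/2*e1 + 7/2*e2, and R ~R = 25/2, so R^-1 = ~R / (25/2).
R v = -11/2 + 23/2*e12
Answer: 86/25*e1 - 27/25*e2


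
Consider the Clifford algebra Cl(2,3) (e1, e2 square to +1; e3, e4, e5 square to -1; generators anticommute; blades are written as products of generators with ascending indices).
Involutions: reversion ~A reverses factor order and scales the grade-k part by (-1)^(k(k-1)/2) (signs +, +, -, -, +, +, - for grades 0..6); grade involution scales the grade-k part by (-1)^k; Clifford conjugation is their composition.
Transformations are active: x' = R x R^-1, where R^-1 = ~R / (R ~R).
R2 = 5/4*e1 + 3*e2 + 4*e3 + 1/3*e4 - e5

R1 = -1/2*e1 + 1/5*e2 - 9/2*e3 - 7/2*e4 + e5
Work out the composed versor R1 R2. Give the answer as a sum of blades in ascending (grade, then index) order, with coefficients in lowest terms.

Distribute over the terms of R1 (each basis-blade product reordered to ascending indices, repeated generators contracted through their squares):
(-1/2*e1) R2 = -5/8 - 3/2*e1 e2 - 2*e1 e3 - 1/6*e1 e4 + 1/2*e1 e5
(1/5*e2) R2 = 3/5 - 1/4*e1 e2 + 4/5*e2 e3 + 1/15*e2 e4 - 1/5*e2 e5
(-9/2*e3) R2 = 18 + 45/8*e1 e3 + 27/2*e2 e3 - 3/2*e3 e4 + 9/2*e3 e5
(-7/2*e4) R2 = 7/6 + 35/8*e1 e4 + 21/2*e2 e4 + 14*e3 e4 + 7/2*e4 e5
(e5) R2 = 1 - 5/4*e1 e5 - 3*e2 e5 - 4*e3 e5 - 1/3*e4 e5
Summing the partial products and collecting blades:
Answer: 2417/120 - 7/4*e1 e2 + 29/8*e1 e3 + 101/24*e1 e4 - 3/4*e1 e5 + 143/10*e2 e3 + 317/30*e2 e4 - 16/5*e2 e5 + 25/2*e3 e4 + 1/2*e3 e5 + 19/6*e4 e5


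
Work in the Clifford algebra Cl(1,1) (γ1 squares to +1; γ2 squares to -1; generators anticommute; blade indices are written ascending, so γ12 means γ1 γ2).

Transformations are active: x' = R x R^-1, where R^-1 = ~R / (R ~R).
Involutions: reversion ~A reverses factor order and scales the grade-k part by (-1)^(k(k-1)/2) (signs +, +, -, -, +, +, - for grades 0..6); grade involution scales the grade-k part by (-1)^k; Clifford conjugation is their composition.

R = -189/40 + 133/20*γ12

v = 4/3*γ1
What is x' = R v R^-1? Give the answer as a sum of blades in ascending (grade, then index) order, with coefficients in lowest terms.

~R = -189/40 - 133/20*γ12, and R ~R = -7007/320, so R^-1 = ~R / (-7007/320).
R v = -63/10*γ1 - 133/15*γ2
Answer: -8692/2145*γ1 - 2736/715*γ2


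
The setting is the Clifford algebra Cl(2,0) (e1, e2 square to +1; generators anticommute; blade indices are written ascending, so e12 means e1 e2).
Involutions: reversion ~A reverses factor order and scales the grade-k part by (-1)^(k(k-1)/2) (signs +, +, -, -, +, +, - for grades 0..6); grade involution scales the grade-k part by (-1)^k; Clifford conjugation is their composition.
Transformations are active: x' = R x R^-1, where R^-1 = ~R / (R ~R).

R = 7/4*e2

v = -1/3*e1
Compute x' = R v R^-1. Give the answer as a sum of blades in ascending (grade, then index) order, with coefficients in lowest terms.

~R = 7/4*e2, and R ~R = 49/16, so R^-1 = ~R / (49/16).
R v = 7/12*e12
Answer: 1/3*e1


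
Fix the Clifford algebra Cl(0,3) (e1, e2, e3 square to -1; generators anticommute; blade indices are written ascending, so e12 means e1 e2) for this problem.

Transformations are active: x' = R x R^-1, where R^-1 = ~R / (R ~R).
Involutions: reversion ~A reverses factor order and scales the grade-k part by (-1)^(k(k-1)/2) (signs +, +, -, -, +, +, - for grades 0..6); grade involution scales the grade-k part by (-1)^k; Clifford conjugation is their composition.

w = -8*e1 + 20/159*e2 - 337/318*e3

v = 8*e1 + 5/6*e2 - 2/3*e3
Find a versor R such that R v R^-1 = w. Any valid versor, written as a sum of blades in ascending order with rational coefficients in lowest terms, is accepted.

R = v + w = 305/318*e2 - 183/106*e3 works: the equal norms (-2345/36) guarantee its sandwich swaps v into w.
Answer: 305/318*e2 - 183/106*e3


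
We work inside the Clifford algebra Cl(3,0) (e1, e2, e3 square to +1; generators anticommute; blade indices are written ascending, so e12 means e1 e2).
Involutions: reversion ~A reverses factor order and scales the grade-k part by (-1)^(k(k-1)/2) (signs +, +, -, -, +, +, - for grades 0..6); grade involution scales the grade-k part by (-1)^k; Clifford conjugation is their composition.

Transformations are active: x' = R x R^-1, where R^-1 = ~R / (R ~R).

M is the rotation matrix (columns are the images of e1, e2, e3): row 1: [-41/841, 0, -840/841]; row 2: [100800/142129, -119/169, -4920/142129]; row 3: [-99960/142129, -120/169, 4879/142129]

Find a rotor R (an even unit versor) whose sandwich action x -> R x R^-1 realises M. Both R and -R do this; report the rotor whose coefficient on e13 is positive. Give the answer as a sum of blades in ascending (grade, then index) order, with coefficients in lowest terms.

Method: write R = a + b12*e12 + b13*e13 + b23*e23 with a^2 + b12^2 + b13^2 + b23^2 = 1 (so R^-1 = ~R). Expanding the columns R e_j ~R gives tr M = 4a^2 - 1 and, from the antisymmetric part, M21 - M12 = -4a*b12, M13 - M31 = 4a*b13, M32 - M23 = -4a*b23.
Here tr M = -102129/142129, so a^2 = (1 + tr M)/4 = 10000/142129 and a = ±100/377. Taking a = 100/377: M21 - M12 = 100800/142129, M13 - M31 = -42000/142129, M32 - M23 = -96000/142129, giving b12 = -252/377, b13 = -105/377, b23 = 240/377, i.e. R = 100/377 - 252/377*e12 - 105/377*e13 + 240/377*e23.
Its e13 coefficient is negative, so report the other preimage -R.
Answer: -100/377 + 252/377*e12 + 105/377*e13 - 240/377*e23. Note: both R and -R realise this M (trace -102129/142129); the covering map identifies them, and the e13-coefficient sign is the tie-breaker.


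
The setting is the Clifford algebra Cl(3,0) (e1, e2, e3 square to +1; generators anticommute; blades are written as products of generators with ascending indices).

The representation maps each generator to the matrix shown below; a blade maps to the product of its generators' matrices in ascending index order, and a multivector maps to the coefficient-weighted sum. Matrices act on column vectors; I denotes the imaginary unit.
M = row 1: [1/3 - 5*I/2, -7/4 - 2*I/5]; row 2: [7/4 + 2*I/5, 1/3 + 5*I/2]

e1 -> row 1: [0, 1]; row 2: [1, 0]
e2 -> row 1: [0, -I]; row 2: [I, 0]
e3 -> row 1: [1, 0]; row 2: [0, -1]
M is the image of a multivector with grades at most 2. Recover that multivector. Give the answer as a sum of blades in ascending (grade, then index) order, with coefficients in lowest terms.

Method: 1, rho(e1), rho(e2), rho(e3) form a trace-orthogonal basis of the 2x2 complex matrices (tr(X Y) = 2 if X = Y, else 0), so M = m0*1 + m1*rho(e1) + m2*rho(e2) + m3*rho(e3) with m0 = tr(M)/2 = 1/3, m1 = tr(M rho(e1))/2 = 0, m2 = tr(M rho(e2))/2 = 2/5 - 7*I/4, m3 = tr(M rho(e3))/2 = -5*I/2.
Multiplying table entries, the bivector images are rho(e1 e2) = I*rho(e3), rho(e1 e3) = -I*rho(e2), rho(e2 e3) = I*rho(e1); with real blade coefficients the real parts of m0..m3 are the coefficients of 1, e1, e2, e3 and the imaginary parts give the bivectors (e2 e3: Im m1, e1 e3: -Im m2, e1 e2: Im m3).
Answer: 1/3 + 2/5*e2 - 5/2*e1 e2 + 7/4*e1 e3


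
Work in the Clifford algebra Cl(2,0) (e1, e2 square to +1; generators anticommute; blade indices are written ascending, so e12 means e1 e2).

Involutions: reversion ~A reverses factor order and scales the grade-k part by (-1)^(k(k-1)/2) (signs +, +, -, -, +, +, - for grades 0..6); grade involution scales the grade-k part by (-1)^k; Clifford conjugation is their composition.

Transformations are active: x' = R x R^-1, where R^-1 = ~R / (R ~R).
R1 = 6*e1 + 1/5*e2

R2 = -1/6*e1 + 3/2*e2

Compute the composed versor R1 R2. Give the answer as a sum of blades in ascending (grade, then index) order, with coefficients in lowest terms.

Distribute over the terms of R1 (each basis-blade product reordered to ascending indices, repeated generators contracted through their squares):
(6*e1) R2 = -1 + 9*e12
(1/5*e2) R2 = 3/10 + 1/30*e12
Summing the partial products and collecting blades:
Answer: -7/10 + 271/30*e12


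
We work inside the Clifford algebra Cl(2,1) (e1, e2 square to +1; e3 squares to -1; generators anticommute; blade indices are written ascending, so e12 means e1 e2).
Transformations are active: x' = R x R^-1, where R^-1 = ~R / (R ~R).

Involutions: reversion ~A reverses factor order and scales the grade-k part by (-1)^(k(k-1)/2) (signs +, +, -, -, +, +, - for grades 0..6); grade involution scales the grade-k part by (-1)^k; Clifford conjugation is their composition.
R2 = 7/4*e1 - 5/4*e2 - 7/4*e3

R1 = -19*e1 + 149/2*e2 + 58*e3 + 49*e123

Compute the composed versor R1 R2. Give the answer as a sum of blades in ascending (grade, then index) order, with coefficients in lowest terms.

Distribute over the terms of R2 (each basis-blade product reordered to ascending indices, repeated generators contracted through their squares):
R1 (7/4*e1) = -133/4 - 1043/8*e12 - 203/2*e13 + 343/4*e23
R1 (-5/4*e2) = -745/8 + 95/4*e12 + 245/4*e13 + 145/2*e23
R1 (-7/4*e3) = 203/2 + 343/4*e12 + 133/4*e13 - 1043/8*e23
Summing the partial products and collecting blades:
Answer: -199/8 - 167/8*e12 - 7*e13 + 223/8*e23


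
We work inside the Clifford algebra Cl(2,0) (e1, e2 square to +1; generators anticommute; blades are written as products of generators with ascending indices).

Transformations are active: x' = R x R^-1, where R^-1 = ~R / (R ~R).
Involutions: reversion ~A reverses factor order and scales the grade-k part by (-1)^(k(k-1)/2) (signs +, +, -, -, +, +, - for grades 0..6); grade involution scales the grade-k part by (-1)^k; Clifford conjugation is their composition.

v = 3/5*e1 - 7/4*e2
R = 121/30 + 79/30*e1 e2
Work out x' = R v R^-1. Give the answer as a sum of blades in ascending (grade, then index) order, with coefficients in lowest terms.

~R = 121/30 - 79/30*e1 e2, and R ~R = 10441/450, so R^-1 = ~R / (10441/450).
R v = -1313/600*e1 - 5183/600*e2
Answer: -56833/41764*e1 - 65427/52205*e2


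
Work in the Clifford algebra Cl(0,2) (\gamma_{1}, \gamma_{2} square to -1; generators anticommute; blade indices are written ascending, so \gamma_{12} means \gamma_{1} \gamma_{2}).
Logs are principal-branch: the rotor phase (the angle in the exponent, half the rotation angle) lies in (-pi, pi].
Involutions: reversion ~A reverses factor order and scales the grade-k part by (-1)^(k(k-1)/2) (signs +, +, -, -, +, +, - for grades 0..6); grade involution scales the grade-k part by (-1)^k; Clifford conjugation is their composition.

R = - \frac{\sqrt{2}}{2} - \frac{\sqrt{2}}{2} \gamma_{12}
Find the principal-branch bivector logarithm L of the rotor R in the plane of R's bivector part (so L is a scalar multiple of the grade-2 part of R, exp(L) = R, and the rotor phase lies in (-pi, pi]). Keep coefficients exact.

The scalar part of R is - \frac{\sqrt{2}}{2}, so the principal-branch rotor phase is pinned; divide the bivector part by its sine to get the unit plane — L is the phase times that plane.
Concretely: cos(phase) = - \frac{\sqrt{2}}{2} gives phase = ±\frac{3 \pi}{4}, and since phase/sin(phase) is even the sign is immaterial: L = (phase/sin(phase)) * <R>_2 = (\frac{3 \sqrt{2} \pi}{4}) * <R>_2.
Answer: - \frac{3 \pi}{4} \gamma_{12}


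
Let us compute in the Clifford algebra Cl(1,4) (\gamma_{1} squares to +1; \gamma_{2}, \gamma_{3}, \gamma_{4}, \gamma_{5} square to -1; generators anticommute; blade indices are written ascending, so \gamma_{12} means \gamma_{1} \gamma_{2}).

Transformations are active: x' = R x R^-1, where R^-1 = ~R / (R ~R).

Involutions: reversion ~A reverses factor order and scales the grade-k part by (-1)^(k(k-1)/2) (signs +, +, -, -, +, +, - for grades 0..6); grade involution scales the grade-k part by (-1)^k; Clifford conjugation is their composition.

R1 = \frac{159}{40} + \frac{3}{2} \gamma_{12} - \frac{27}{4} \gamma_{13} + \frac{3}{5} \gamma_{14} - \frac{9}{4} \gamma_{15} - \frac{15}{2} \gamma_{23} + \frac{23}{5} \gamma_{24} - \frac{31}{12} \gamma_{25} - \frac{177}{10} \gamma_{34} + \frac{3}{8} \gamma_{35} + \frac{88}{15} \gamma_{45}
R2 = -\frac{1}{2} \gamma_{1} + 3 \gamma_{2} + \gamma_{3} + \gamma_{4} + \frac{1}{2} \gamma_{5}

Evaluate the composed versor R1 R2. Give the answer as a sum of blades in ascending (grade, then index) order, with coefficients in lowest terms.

Distribute over the terms of R2 (each basis-blade product reordered to ascending indices, repeated generators contracted through their squares):
R1 (-\frac{1}{2} \gamma_{1}) = -\frac{159}{80} \gamma_{1} + \frac{3}{4} \gamma_{2} - \frac{27}{8} \gamma_{3} + \frac{3}{10} \gamma_{4} - \frac{9}{8} \gamma_{5} + \frac{15}{4} \gamma_{123} - \frac{23}{10} \gamma_{124} + \frac{31}{24} \gamma_{125} + \frac{177}{20} \gamma_{134} - \frac{3}{16} \gamma_{135} - \frac{44}{15} \gamma_{145}
R1 (3 \gamma_{2}) = -\frac{9}{2} \gamma_{1} + \frac{477}{40} \gamma_{2} - \frac{45}{2} \gamma_{3} + \frac{69}{5} \gamma_{4} - \frac{31}{4} \gamma_{5} + \frac{81}{4} \gamma_{123} - \frac{9}{5} \gamma_{124} + \frac{27}{4} \gamma_{125} - \frac{531}{10} \gamma_{234} + \frac{9}{8} \gamma_{235} + \frac{88}{5} \gamma_{245}
R1 (\gamma_{3}) = \frac{27}{4} \gamma_{1} + \frac{15}{2} \gamma_{2} + \frac{159}{40} \gamma_{3} - \frac{177}{10} \gamma_{4} + \frac{3}{8} \gamma_{5} + \frac{3}{2} \gamma_{123} - \frac{3}{5} \gamma_{134} + \frac{9}{4} \gamma_{135} - \frac{23}{5} \gamma_{234} + \frac{31}{12} \gamma_{235} + \frac{88}{15} \gamma_{345}
R1 (\gamma_{4}) = -\frac{3}{5} \gamma_{1} - \frac{23}{5} \gamma_{2} + \frac{177}{10} \gamma_{3} + \frac{159}{40} \gamma_{4} + \frac{88}{15} \gamma_{5} + \frac{3}{2} \gamma_{124} - \frac{27}{4} \gamma_{134} + \frac{9}{4} \gamma_{145} - \frac{15}{2} \gamma_{234} + \frac{31}{12} \gamma_{245} - \frac{3}{8} \gamma_{345}
R1 (\frac{1}{2} \gamma_{5}) = \frac{9}{8} \gamma_{1} + \frac{31}{24} \gamma_{2} - \frac{3}{16} \gamma_{3} - \frac{44}{15} \gamma_{4} + \frac{159}{80} \gamma_{5} + \frac{3}{4} \gamma_{125} - \frac{27}{8} \gamma_{135} + \frac{3}{10} \gamma_{145} - \frac{15}{4} \gamma_{235} + \frac{23}{10} \gamma_{245} - \frac{177}{20} \gamma_{345}
Summing the partial products and collecting blades:
Answer: \frac{63}{80} \gamma_{1} + \frac{253}{15} \gamma_{2} - \frac{351}{80} \gamma_{3} - \frac{307}{120} \gamma_{4} - \frac{31}{48} \gamma_{5} + \frac{51}{2} \gamma_{123} - \frac{13}{5} \gamma_{124} + \frac{211}{24} \gamma_{125} + \frac{3}{2} \gamma_{134} - \frac{21}{16} \gamma_{135} - \frac{23}{60} \gamma_{145} - \frac{326}{5} \gamma_{234} - \frac{1}{24} \gamma_{235} + \frac{1349}{60} \gamma_{245} - \frac{403}{120} \gamma_{345}


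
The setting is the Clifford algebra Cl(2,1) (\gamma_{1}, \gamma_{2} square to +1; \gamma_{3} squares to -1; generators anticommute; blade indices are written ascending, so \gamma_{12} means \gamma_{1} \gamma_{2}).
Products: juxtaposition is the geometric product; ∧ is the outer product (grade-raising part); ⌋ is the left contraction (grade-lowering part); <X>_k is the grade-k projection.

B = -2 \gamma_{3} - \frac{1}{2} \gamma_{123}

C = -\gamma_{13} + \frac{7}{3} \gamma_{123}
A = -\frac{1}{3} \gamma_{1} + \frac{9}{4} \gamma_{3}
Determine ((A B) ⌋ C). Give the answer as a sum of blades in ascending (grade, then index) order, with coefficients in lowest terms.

step 1: \frac{9}{2} + \frac{9}{8} \gamma_{12} + \frac{2}{3} \gamma_{13} + \frac{1}{6} \gamma_{23}
step 2: -\frac{2}{3} + \frac{7}{18} \gamma_{1} - \frac{14}{9} \gamma_{2} - \frac{21}{8} \gamma_{3} - \frac{9}{2} \gamma_{13} + \frac{21}{2} \gamma_{123}
Answer: -\frac{2}{3} + \frac{7}{18} \gamma_{1} - \frac{14}{9} \gamma_{2} - \frac{21}{8} \gamma_{3} - \frac{9}{2} \gamma_{13} + \frac{21}{2} \gamma_{123}


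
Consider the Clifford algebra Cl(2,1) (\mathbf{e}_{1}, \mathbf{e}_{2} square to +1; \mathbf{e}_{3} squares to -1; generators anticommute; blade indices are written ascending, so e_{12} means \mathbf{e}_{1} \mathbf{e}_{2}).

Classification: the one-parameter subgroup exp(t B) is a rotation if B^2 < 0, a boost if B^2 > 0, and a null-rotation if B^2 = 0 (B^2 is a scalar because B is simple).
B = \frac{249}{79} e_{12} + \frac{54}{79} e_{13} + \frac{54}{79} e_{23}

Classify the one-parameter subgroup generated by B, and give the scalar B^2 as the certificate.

B^2 term by term: the squares give (\frac{249}{79})^2*(e_{12})^2 + (\frac{54}{79})^2*(e_{13})^2 + (\frac{54}{79})^2*(e_{23})^2 = \frac{62001}{6241}*(-1) + \frac{2916}{6241}*(+1) + \frac{2916}{6241}*(+1) = -9 (each basis 2-blade squares to minus the product of its generators' squares); cross terms between blades sharing an index anticommute and cancel. So B^2 = -9.
Answer: rotation, certificate B^2 = -9. Key observation: B^2 = -9 is a conjugation invariant, so its sign decides the class regardless of the surface form of B.


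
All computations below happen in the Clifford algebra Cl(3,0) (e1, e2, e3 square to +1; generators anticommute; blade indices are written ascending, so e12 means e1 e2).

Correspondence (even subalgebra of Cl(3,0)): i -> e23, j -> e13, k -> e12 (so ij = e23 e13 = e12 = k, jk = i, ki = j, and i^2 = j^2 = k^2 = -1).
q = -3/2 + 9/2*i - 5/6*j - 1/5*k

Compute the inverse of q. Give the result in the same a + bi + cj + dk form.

In blades: q = -3/2 - 1/5*e12 - 5/6*e13 + 9/2*e23.
With qbar = -3/2 + 1/5*e12 + 5/6*e13 - 9/2*e23 (scalar fixed, mapped units negated), q qbar = 20911/900 (the sum of squared coefficients), so q^-1 = qbar / (20911/900) = -1350/20911 + 180/20911*e12 + 750/20911*e13 - 4050/20911*e23; translating back:
Answer: -1350/20911 - 4050/20911*i + 750/20911*j + 180/20911*k


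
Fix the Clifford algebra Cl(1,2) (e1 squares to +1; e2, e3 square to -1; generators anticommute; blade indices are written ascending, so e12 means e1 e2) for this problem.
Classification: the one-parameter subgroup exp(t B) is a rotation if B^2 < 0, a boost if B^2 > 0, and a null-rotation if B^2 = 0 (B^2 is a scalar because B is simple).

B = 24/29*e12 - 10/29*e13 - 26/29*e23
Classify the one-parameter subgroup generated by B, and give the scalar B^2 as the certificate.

B^2 term by term: the squares give (24/29)^2*(e12)^2 + (-10/29)^2*(e13)^2 + (-26/29)^2*(e23)^2 = 576/841*(+1) + 100/841*(+1) + 676/841*(-1) = 0 (each basis 2-blade squares to minus the product of its generators' squares); cross terms between blades sharing an index anticommute and cancel. So B^2 = 0.
Answer: null-rotation, certificate B^2 = 0. Certificate logic: 0 is a conjugation-invariant scalar, so its sign fixes rotation versus boost versus null-rotation outright.


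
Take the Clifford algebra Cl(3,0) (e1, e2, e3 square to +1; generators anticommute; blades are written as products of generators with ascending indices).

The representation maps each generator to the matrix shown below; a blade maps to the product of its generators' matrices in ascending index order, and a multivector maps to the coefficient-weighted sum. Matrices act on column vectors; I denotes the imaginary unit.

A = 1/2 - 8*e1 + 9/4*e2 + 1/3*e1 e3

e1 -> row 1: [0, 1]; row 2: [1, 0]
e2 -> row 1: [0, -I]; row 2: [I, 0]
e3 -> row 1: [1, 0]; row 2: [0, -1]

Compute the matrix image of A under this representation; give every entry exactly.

Bivector images (products of the table entries): rho(e1 e3) = rho(e1)rho(e3) = row 1: [0, -1]; row 2: [1, 0].
M = (1/2)*1 + (-8)*rho(e1) + (9/4)*rho(e2) + (1/3)*rho(e1 e3), summed entrywise (1 is the identity matrix):
Answer: row 1: [1/2, -25/3 - 9*I/4]; row 2: [-23/3 + 9*I/4, 1/2]


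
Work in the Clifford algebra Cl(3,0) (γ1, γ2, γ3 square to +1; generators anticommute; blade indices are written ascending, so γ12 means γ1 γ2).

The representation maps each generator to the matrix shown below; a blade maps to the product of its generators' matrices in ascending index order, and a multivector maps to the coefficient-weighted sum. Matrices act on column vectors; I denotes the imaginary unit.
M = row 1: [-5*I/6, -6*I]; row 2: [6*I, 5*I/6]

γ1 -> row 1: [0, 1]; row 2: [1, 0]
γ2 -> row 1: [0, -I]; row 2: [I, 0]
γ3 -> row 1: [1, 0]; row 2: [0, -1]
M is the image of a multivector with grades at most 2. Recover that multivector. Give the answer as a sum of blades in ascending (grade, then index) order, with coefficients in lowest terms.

Method: 1, rho(γ1), rho(γ2), rho(γ3) form a trace-orthogonal basis of the 2x2 complex matrices (tr(X Y) = 2 if X = Y, else 0), so M = m0*1 + m1*rho(γ1) + m2*rho(γ2) + m3*rho(γ3) with m0 = tr(M)/2 = 0, m1 = tr(M rho(γ1))/2 = 0, m2 = tr(M rho(γ2))/2 = 6, m3 = tr(M rho(γ3))/2 = -5*I/6.
Multiplying table entries, the bivector images are rho(γ12) = I*rho(γ3), rho(γ13) = -I*rho(γ2), rho(γ23) = I*rho(γ1); with real blade coefficients the real parts of m0..m3 are the coefficients of 1, γ1, γ2, γ3 and the imaginary parts give the bivectors (γ23: Im m1, γ13: -Im m2, γ12: Im m3).
Answer: 6*γ2 - 5/6*γ12


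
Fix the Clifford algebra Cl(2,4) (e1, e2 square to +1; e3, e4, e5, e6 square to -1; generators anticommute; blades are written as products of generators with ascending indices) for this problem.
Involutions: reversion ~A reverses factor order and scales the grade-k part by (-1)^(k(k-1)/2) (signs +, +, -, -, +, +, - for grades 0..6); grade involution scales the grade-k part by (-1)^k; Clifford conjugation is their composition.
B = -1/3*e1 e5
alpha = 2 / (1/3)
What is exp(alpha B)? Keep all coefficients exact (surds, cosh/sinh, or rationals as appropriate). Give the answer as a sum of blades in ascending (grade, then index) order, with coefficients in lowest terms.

B^2 = (-1/3)^2*(e1 e5)^2 = 1/9*(+1) = 1/9 (a basis 2-blade squares to minus the product of its generators' squares).
B^2 = 1/9 — hyperbolic case — the even/odd split gives cosh and sinh: l = 1/3, alpha*l = 2, so exp(alpha B) = cosh(2) + (sinh(2)/(1/3))*B = cosh(2) + (3*sinh(2))*B.
Answer: cosh(2) - sinh(2)*e1 e5
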